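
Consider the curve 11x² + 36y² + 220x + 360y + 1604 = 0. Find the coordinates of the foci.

(-15, -5) and (-5, -5)

Collect terms: 11(x² + 20x) + 36(y² + 10y) = -1604
Complete the square: 11(x + 10)² + 36(y + 5)² = -1604 + 1100 + 900 = 396
Divide by 396: (x + 10)²/36 + (y + 5)²/11 = 1
Ellipse, center (-10, -5), major axis horizontal; a² = 36, b² = 11.
c² = a² - b² = 36 - 11 = 25, so c = 5.
Foci lie on the horizontal axis through the center: (h ± c, k).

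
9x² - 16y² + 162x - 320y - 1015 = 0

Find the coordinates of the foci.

Collect terms: 9(x² + 18x) -16(y² + 20y) = 1015
Complete the square in x and y: 9(x + 9)² -16(y + 10)² = 1015 + 729 - 1600 = 144
Divide by 144: (x + 9)²/16 - (y + 10)²/9 = 1
Hyperbola, center (-9, -10), transverse axis horizontal; a² = 16, b² = 9.
c² = a² + b² = 16 + 9 = 25, so c = 5.
Foci lie on the horizontal axis through the center: (h ± c, k).

(-14, -10) and (-4, -10)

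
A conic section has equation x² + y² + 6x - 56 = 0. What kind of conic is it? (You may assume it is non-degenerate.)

No xy term. Coefficients of x² and y² are A = 1, C = 1.
A = C (same sign) ⇒ circle.

circle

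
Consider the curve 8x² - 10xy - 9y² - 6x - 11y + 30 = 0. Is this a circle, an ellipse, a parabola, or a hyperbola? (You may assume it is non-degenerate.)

A = 8, B = -10, C = -9.
Discriminant B² − 4AC = (-10)² − 4·8·(-9) = 388.
B² − 4AC > 0 ⇒ hyperbola.

hyperbola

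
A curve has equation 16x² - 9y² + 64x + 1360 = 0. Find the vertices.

Group: 16(x² + 4x) -9y² = -1360
Complete the square: 16(x + 2)² -9y² = -1360 + 64 + 0 = -1296
Dividing both sides by -1296: y²/144 - (x + 2)²/81 = 1
Hyperbola, center (-2, 0), transverse axis vertical; a² = 144, b² = 81.
a = 12. Vertices at (h, k ± a).

(-2, -12) and (-2, 12)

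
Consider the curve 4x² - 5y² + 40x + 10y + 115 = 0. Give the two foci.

Rearranging, 4(x² + 10x) -5(y² - 2y) = -115.
4(x + 5)² -5(y - 1)² = -115 + 100 - 5 = -20
Divide through by -20 to get (y - 1)²/4 - (x + 5)²/5 = 1.
Hyperbola, center (-5, 1), transverse axis vertical; a² = 4, b² = 5.
c² = a² + b² = 4 + 5 = 9, so c = 3.
Foci lie on the vertical axis through the center: (h, k ± c).

(-5, -2) and (-5, 4)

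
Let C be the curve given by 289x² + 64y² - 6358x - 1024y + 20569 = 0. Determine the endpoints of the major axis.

Collect terms: 289(x² - 22x) + 64(y² - 16y) = -20569
289(x - 11)² + 64(y - 8)² = -20569 + 34969 + 4096 = 18496
Divide by 18496: (x - 11)²/64 + (y - 8)²/289 = 1
Ellipse, center (11, 8), major axis vertical; a² = 289, b² = 64.
a = 17. Vertices at (h, k ± a).

(11, -9) and (11, 25)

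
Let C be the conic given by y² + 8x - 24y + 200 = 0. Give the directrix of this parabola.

x = -5

Only y is squared. Complete the square in y: (y - 12)² = -8(x + 7).
Vertex (-7, 12); 4p = -8 so p = -2. Opens left.
Directrix is the vertical line x = h − p = -7 − (-2) = -5.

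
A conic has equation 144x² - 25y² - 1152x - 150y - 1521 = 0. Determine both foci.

144(x² - 8x) -25(y² + 6y) = 1521
144(x - 4)² -25(y + 3)² = 1521 + 2304 - 225 = 3600
Divide by 3600: (x - 4)²/25 - (y + 3)²/144 = 1
Hyperbola, center (4, -3), transverse axis horizontal; a² = 25, b² = 144.
c² = a² + b² = 25 + 144 = 169, so c = 13.
Foci lie on the horizontal axis through the center: (h ± c, k).

(-9, -3) and (17, -3)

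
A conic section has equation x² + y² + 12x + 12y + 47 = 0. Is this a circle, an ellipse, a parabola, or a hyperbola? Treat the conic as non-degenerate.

No xy term. Coefficients of x² and y² are A = 1, C = 1.
A = C (same sign) ⇒ circle.

circle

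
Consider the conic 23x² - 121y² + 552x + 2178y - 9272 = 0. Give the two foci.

23(x² + 24x) -121(y² - 18y) = 9272
23(x + 12)² -121(y - 9)² = 9272 + 3312 - 9801 = 2783
Divide by 2783: (x + 12)²/121 - (y - 9)²/23 = 1
Hyperbola, center (-12, 9), transverse axis horizontal; a² = 121, b² = 23.
c² = a² + b² = 121 + 23 = 144, so c = 12.
Foci lie on the horizontal axis through the center: (h ± c, k).

(-24, 9) and (0, 9)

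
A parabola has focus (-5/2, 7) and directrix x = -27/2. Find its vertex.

The vertex is the midpoint between the focus and the directrix along the axis of symmetry.
Axis is horizontal (directrix is vertical). Vertex x-coordinate = (-5/2 + (-27/2))/2 = -8; y-coordinate = 7.

(-8, 7)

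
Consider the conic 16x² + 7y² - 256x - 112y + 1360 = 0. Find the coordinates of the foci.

(8, 5) and (8, 11)

Collect terms: 16(x² - 16x) + 7(y² - 16y) = -1360
16(x - 8)² + 7(y - 8)² = -1360 + 1024 + 448 = 112
Dividing both sides by 112: (x - 8)²/7 + (y - 8)²/16 = 1
Ellipse, center (8, 8), major axis vertical; a² = 16, b² = 7.
c² = a² - b² = 16 - 7 = 9, so c = 3.
Foci lie on the vertical axis through the center: (h, k ± c).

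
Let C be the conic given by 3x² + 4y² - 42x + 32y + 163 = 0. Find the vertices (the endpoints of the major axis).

Group: 3(x² - 14x) + 4(y² + 8y) = -163
Completing the square gives 3(x - 7)² + 4(y + 4)² = -163 + 147 + 64 = 48.
Dividing both sides by 48: (x - 7)²/16 + (y + 4)²/12 = 1
Ellipse, center (7, -4), major axis horizontal; a² = 16, b² = 12.
a = 4. Vertices at (h ± a, k).

(3, -4) and (11, -4)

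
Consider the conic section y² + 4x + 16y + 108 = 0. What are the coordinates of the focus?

(-12, -8)

Only y is squared. Complete the square in y: (y + 8)² = -4(x + 11).
Vertex (-11, -8); 4p = -4 so p = -1. Opens left.
Focus is p units from the vertex along the axis: (h + p, k).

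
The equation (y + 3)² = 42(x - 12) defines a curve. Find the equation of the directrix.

x = 3/2

Vertex (12, -3); 4p = 42 so p = 21/2. Opens right.
Directrix is the vertical line x = h − p = 12 − (21/2) = 3/2.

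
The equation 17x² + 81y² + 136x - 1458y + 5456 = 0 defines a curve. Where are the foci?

Collect terms: 17(x² + 8x) + 81(y² - 18y) = -5456
17(x + 4)² + 81(y - 9)² = -5456 + 272 + 6561 = 1377
Dividing both sides by 1377: (x + 4)²/81 + (y - 9)²/17 = 1
Ellipse, center (-4, 9), major axis horizontal; a² = 81, b² = 17.
c² = a² - b² = 81 - 17 = 64, so c = 8.
Foci lie on the horizontal axis through the center: (h ± c, k).

(-12, 9) and (4, 9)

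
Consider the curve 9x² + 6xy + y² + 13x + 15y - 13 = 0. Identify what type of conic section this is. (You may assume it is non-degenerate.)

parabola

A = 9, B = 6, C = 1.
Discriminant B² − 4AC = 6² − 4·9·1 = 0.
B² − 4AC = 0 ⇒ parabola.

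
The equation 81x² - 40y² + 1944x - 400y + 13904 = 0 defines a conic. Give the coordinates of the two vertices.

Group the x- and y-terms: 81(x² + 24x) -40(y² + 10y) = -13904
Complete the square in x and y: 81(x + 12)² -40(y + 5)² = -13904 + 11664 - 1000 = -3240
Dividing both sides by -3240: (y + 5)²/81 - (x + 12)²/40 = 1
Hyperbola, center (-12, -5), transverse axis vertical; a² = 81, b² = 40.
a = 9. Vertices at (h, k ± a).

(-12, -14) and (-12, 4)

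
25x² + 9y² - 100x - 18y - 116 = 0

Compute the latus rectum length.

25(x² - 4x) + 9(y² - 2y) = 116
Completing the square gives 25(x - 2)² + 9(y - 1)² = 116 + 100 + 9 = 225.
Divide through by 225 to get (x - 2)²/9 + (y - 1)²/25 = 1.
Ellipse, center (2, 1), major axis vertical; a² = 25, b² = 9.
Latus rectum length = 2b²/a = 2·9/5 = 18/5.

18/5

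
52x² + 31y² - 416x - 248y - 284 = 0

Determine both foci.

Group the x- and y-terms: 52(x² - 8x) + 31(y² - 8y) = 284
Complete the square: 52(x - 4)² + 31(y - 4)² = 284 + 832 + 496 = 1612
Divide by 1612: (x - 4)²/31 + (y - 4)²/52 = 1
Ellipse, center (4, 4), major axis vertical; a² = 52, b² = 31.
c² = a² - b² = 52 - 31 = 21, so c = √21.
Foci lie on the vertical axis through the center: (h, k ± c).

(4, 4 - √21) and (4, 4 + √21)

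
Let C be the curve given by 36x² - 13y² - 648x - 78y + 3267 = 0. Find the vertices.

(9, -9) and (9, 3)

Group the x- and y-terms: 36(x² - 18x) -13(y² + 6y) = -3267
Complete the square: 36(x - 9)² -13(y + 3)² = -3267 + 2916 - 117 = -468
Divide by -468: (y + 3)²/36 - (x - 9)²/13 = 1
Hyperbola, center (9, -3), transverse axis vertical; a² = 36, b² = 13.
a = 6. Vertices at (h, k ± a).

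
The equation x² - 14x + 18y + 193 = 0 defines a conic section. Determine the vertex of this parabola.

(7, -8)

Only x is squared. Complete the square in x: (x - 7)² = -18(y + 8).
Vertex (7, -8); 4p = -18 so p = -9/2. Opens down.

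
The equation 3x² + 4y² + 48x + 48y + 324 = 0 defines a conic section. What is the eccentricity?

Collect terms: 3(x² + 16x) + 4(y² + 12y) = -324
Completing the square gives 3(x + 8)² + 4(y + 6)² = -324 + 192 + 144 = 12.
Divide through by 12 to get (x + 8)²/4 + (y + 6)²/3 = 1.
Ellipse, center (-8, -6), major axis horizontal; a² = 4, b² = 3.
c² = a² - b² = 1, so c = 1.
e = c/a = 1/2.

e = 1/2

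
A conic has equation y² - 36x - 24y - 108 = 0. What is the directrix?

Only y is squared. Complete the square in y: (y - 12)² = 36(x + 7).
Vertex (-7, 12); 4p = 36 so p = 9. Opens right.
Directrix is the vertical line x = h − p = -7 − (9) = -16.

x = -16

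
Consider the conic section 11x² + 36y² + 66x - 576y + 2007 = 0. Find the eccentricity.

Group the x- and y-terms: 11(x² + 6x) + 36(y² - 16y) = -2007
Complete the square: 11(x + 3)² + 36(y - 8)² = -2007 + 99 + 2304 = 396
Divide through by 396 to get (x + 3)²/36 + (y - 8)²/11 = 1.
Ellipse, center (-3, 8), major axis horizontal; a² = 36, b² = 11.
c² = a² - b² = 25, so c = 5.
e = c/a = 5/6.

e = 5/6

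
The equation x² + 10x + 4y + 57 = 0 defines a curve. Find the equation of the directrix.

Only x is squared. Complete the square in x: (x + 5)² = -4(y + 8).
Vertex (-5, -8); 4p = -4 so p = -1. Opens down.
Directrix is the horizontal line y = k − p = -8 − (-1) = -7.

y = -7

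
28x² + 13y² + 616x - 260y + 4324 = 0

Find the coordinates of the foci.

(-11, 10 - √15) and (-11, 10 + √15)

28(x² + 22x) + 13(y² - 20y) = -4324
Complete the square in x and y: 28(x + 11)² + 13(y - 10)² = -4324 + 3388 + 1300 = 364
Divide through by 364 to get (x + 11)²/13 + (y - 10)²/28 = 1.
Ellipse, center (-11, 10), major axis vertical; a² = 28, b² = 13.
c² = a² - b² = 28 - 13 = 15, so c = √15.
Foci lie on the vertical axis through the center: (h, k ± c).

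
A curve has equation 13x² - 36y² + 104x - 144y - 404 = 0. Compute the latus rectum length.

13/3

Group the x- and y-terms: 13(x² + 8x) -36(y² + 4y) = 404
Completing the square gives 13(x + 4)² -36(y + 2)² = 404 + 208 - 144 = 468.
Dividing both sides by 468: (x + 4)²/36 - (y + 2)²/13 = 1
Hyperbola, center (-4, -2), transverse axis horizontal; a² = 36, b² = 13.
Latus rectum length = 2b²/a = 2·13/6 = 13/3.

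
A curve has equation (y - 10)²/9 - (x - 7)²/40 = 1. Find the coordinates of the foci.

(7, 3) and (7, 17)

Center (7, 10). The positive term is the y-term, so the transverse axis is vertical; a² = 9, b² = 40.
c² = a² + b² = 9 + 40 = 49, so c = 7.
Foci lie on the vertical axis through the center: (h, k ± c).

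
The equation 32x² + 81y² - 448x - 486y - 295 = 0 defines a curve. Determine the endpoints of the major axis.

Group: 32(x² - 14x) + 81(y² - 6y) = 295
Completing the square gives 32(x - 7)² + 81(y - 3)² = 295 + 1568 + 729 = 2592.
Divide through by 2592 to get (x - 7)²/81 + (y - 3)²/32 = 1.
Ellipse, center (7, 3), major axis horizontal; a² = 81, b² = 32.
a = 9. Vertices at (h ± a, k).

(-2, 3) and (16, 3)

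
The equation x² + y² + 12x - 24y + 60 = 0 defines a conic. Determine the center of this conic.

(x² + 12x) + (y² - 24y) = -60
(x + 6)² + (y - 12)² = -60 + 36 + 144 = 120
So (x + 6)² + (y - 12)² = 120.
Circle centered at (-6, 12) with r² = 120.

(-6, 12)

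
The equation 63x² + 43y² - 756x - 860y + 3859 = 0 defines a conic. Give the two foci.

(6, 10 - 2√5) and (6, 10 + 2√5)

Group the x- and y-terms: 63(x² - 12x) + 43(y² - 20y) = -3859
Complete the square: 63(x - 6)² + 43(y - 10)² = -3859 + 2268 + 4300 = 2709
Divide through by 2709 to get (x - 6)²/43 + (y - 10)²/63 = 1.
Ellipse, center (6, 10), major axis vertical; a² = 63, b² = 43.
c² = a² - b² = 63 - 43 = 20, so c = 2√5.
Foci lie on the vertical axis through the center: (h, k ± c).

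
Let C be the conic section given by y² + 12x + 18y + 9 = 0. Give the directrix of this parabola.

x = 9

Only y is squared. Complete the square in y: (y + 9)² = -12(x - 6).
Vertex (6, -9); 4p = -12 so p = -3. Opens left.
Directrix is the vertical line x = h − p = 6 − (-3) = 9.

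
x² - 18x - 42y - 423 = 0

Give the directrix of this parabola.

y = -45/2

Only x is squared. Complete the square in x: (x - 9)² = 42(y + 12).
Vertex (9, -12); 4p = 42 so p = 21/2. Opens up.
Directrix is the horizontal line y = k − p = -12 − (21/2) = -45/2.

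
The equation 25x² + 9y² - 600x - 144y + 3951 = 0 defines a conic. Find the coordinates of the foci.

Rearranging, 25(x² - 24x) + 9(y² - 16y) = -3951.
Complete the square in x and y: 25(x - 12)² + 9(y - 8)² = -3951 + 3600 + 576 = 225
Divide by 225: (x - 12)²/9 + (y - 8)²/25 = 1
Ellipse, center (12, 8), major axis vertical; a² = 25, b² = 9.
c² = a² - b² = 25 - 9 = 16, so c = 4.
Foci lie on the vertical axis through the center: (h, k ± c).

(12, 4) and (12, 12)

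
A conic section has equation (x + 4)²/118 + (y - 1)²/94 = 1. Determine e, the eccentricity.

e = 2√177/59

Center (-4, 1). The larger denominator 118 sits under the x-term, so the major axis is horizontal; a² = 118, b² = 94.
c² = a² - b² = 24, so c = 2√6.
e = c/a = 2√6/√118 = 2√177/59.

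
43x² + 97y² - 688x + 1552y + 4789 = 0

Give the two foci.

(8 - 3√6, -8) and (8 + 3√6, -8)

43(x² - 16x) + 97(y² + 16y) = -4789
43(x - 8)² + 97(y + 8)² = -4789 + 2752 + 6208 = 4171
Divide through by 4171 to get (x - 8)²/97 + (y + 8)²/43 = 1.
Ellipse, center (8, -8), major axis horizontal; a² = 97, b² = 43.
c² = a² - b² = 97 - 43 = 54, so c = 3√6.
Foci lie on the horizontal axis through the center: (h ± c, k).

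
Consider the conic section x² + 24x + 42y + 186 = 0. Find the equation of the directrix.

y = 19/2

Only x is squared. Complete the square in x: (x + 12)² = -42(y + 1).
Vertex (-12, -1); 4p = -42 so p = -21/2. Opens down.
Directrix is the horizontal line y = k − p = -1 − (-21/2) = 19/2.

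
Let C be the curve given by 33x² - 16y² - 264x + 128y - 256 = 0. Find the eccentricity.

Rearranging, 33(x² - 8x) -16(y² - 8y) = 256.
Completing the square gives 33(x - 4)² -16(y - 4)² = 256 + 528 - 256 = 528.
Dividing both sides by 528: (x - 4)²/16 - (y - 4)²/33 = 1
Hyperbola, center (4, 4), transverse axis horizontal; a² = 16, b² = 33.
c² = a² + b² = 49, so c = 7.
e = c/a = 7/4.

e = 7/4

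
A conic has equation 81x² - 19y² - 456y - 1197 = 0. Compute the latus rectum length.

38/9

Group the x- and y-terms: 81x² -19(y² + 24y) = 1197
Complete the square: 81x² -19(y + 12)² = 1197 + 0 - 2736 = -1539
Divide by -1539: (y + 12)²/81 - x²/19 = 1
Hyperbola, center (0, -12), transverse axis vertical; a² = 81, b² = 19.
Latus rectum length = 2b²/a = 2·19/9 = 38/9.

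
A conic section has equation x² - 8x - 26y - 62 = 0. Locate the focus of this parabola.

(4, 7/2)

Only x is squared. Complete the square in x: (x - 4)² = 26(y + 3).
Vertex (4, -3); 4p = 26 so p = 13/2. Opens up.
Focus is p units from the vertex along the axis: (h, k + p).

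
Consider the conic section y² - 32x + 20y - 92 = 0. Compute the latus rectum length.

Only y is squared. Complete the square in y: (y + 10)² = 32(x + 6).
Vertex (-6, -10); 4p = 32 so p = 8. Opens right.
Latus rectum length = |4p| = 32.

32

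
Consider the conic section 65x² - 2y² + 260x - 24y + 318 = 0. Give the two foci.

(-2, -6 - √67) and (-2, -6 + √67)

Group: 65(x² + 4x) -2(y² + 12y) = -318
Complete the square in x and y: 65(x + 2)² -2(y + 6)² = -318 + 260 - 72 = -130
Divide by -130: (y + 6)²/65 - (x + 2)²/2 = 1
Hyperbola, center (-2, -6), transverse axis vertical; a² = 65, b² = 2.
c² = a² + b² = 65 + 2 = 67, so c = √67.
Foci lie on the vertical axis through the center: (h, k ± c).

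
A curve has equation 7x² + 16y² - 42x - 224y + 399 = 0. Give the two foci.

Group: 7(x² - 6x) + 16(y² - 14y) = -399
Completing the square gives 7(x - 3)² + 16(y - 7)² = -399 + 63 + 784 = 448.
Divide through by 448 to get (x - 3)²/64 + (y - 7)²/28 = 1.
Ellipse, center (3, 7), major axis horizontal; a² = 64, b² = 28.
c² = a² - b² = 64 - 28 = 36, so c = 6.
Foci lie on the horizontal axis through the center: (h ± c, k).

(-3, 7) and (9, 7)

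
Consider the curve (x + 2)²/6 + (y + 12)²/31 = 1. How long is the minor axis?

2√6

Center (-2, -12). The larger denominator 31 sits under the y-term, so the major axis is vertical; a² = 31, b² = 6.
b² = 6 so b = √6; the minor axis has length 2b = 2√6.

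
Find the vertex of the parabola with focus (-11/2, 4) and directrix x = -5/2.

The vertex is the midpoint between the focus and the directrix along the axis of symmetry.
Axis is horizontal (directrix is vertical). Vertex x-coordinate = (-11/2 + (-5/2))/2 = -4; y-coordinate = 4.

(-4, 4)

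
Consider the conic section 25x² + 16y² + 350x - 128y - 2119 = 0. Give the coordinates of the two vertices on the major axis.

(-7, -11) and (-7, 19)

25(x² + 14x) + 16(y² - 8y) = 2119
Complete the square in x and y: 25(x + 7)² + 16(y - 4)² = 2119 + 1225 + 256 = 3600
Divide through by 3600 to get (x + 7)²/144 + (y - 4)²/225 = 1.
Ellipse, center (-7, 4), major axis vertical; a² = 225, b² = 144.
a = 15. Vertices at (h, k ± a).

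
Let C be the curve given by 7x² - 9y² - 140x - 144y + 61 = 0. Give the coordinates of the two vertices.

Group: 7(x² - 20x) -9(y² + 16y) = -61
7(x - 10)² -9(y + 8)² = -61 + 700 - 576 = 63
Divide by 63: (x - 10)²/9 - (y + 8)²/7 = 1
Hyperbola, center (10, -8), transverse axis horizontal; a² = 9, b² = 7.
a = 3. Vertices at (h ± a, k).

(7, -8) and (13, -8)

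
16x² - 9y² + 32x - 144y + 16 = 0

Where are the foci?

(-1, -18) and (-1, 2)

Group: 16(x² + 2x) -9(y² + 16y) = -16
Complete the square in x and y: 16(x + 1)² -9(y + 8)² = -16 + 16 - 576 = -576
Divide through by -576 to get (y + 8)²/64 - (x + 1)²/36 = 1.
Hyperbola, center (-1, -8), transverse axis vertical; a² = 64, b² = 36.
c² = a² + b² = 64 + 36 = 100, so c = 10.
Foci lie on the vertical axis through the center: (h, k ± c).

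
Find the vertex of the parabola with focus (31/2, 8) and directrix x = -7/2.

The vertex is the midpoint between the focus and the directrix along the axis of symmetry.
Axis is horizontal (directrix is vertical). Vertex x-coordinate = (31/2 + (-7/2))/2 = 6; y-coordinate = 8.

(6, 8)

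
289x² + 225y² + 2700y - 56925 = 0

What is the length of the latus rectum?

Collect terms: 289x² + 225(y² + 12y) = 56925
289x² + 225(y + 6)² = 56925 + 0 + 8100 = 65025
Divide through by 65025 to get x²/225 + (y + 6)²/289 = 1.
Ellipse, center (0, -6), major axis vertical; a² = 289, b² = 225.
Latus rectum length = 2b²/a = 2·225/17 = 450/17.

450/17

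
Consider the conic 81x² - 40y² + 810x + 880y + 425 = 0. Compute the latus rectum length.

80/9

81(x² + 10x) -40(y² - 22y) = -425
Complete the square in x and y: 81(x + 5)² -40(y - 11)² = -425 + 2025 - 4840 = -3240
Divide through by -3240 to get (y - 11)²/81 - (x + 5)²/40 = 1.
Hyperbola, center (-5, 11), transverse axis vertical; a² = 81, b² = 40.
Latus rectum length = 2b²/a = 2·40/9 = 80/9.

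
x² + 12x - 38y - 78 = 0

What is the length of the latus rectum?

Only x is squared. Complete the square in x: (x + 6)² = 38(y + 3).
Vertex (-6, -3); 4p = 38 so p = 19/2. Opens up.
Latus rectum length = |4p| = 38.

38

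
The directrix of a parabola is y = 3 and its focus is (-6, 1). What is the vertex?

(-6, 2)

The vertex is the midpoint between the focus and the directrix along the axis of symmetry.
Axis is vertical (directrix is horizontal). Vertex y-coordinate = (1 + 3)/2 = 2; x-coordinate = -6.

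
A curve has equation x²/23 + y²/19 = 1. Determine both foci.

Center (0, 0). The larger denominator 23 sits under the x-term, so the major axis is horizontal; a² = 23, b² = 19.
c² = a² - b² = 23 - 19 = 4, so c = 2.
Foci lie on the horizontal axis through the center: (h ± c, k).

(-2, 0) and (2, 0)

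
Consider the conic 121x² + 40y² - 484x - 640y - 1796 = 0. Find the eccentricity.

e = 9/11

121(x² - 4x) + 40(y² - 16y) = 1796
121(x - 2)² + 40(y - 8)² = 1796 + 484 + 2560 = 4840
Divide by 4840: (x - 2)²/40 + (y - 8)²/121 = 1
Ellipse, center (2, 8), major axis vertical; a² = 121, b² = 40.
c² = a² - b² = 81, so c = 9.
e = c/a = 9/11.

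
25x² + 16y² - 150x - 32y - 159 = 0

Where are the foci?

(3, -2) and (3, 4)

Group the x- and y-terms: 25(x² - 6x) + 16(y² - 2y) = 159
Completing the square gives 25(x - 3)² + 16(y - 1)² = 159 + 225 + 16 = 400.
Divide by 400: (x - 3)²/16 + (y - 1)²/25 = 1
Ellipse, center (3, 1), major axis vertical; a² = 25, b² = 16.
c² = a² - b² = 25 - 16 = 9, so c = 3.
Foci lie on the vertical axis through the center: (h, k ± c).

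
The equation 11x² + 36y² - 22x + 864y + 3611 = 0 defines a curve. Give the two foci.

Group: 11(x² - 2x) + 36(y² + 24y) = -3611
Complete the square in x and y: 11(x - 1)² + 36(y + 12)² = -3611 + 11 + 5184 = 1584
Divide through by 1584 to get (x - 1)²/144 + (y + 12)²/44 = 1.
Ellipse, center (1, -12), major axis horizontal; a² = 144, b² = 44.
c² = a² - b² = 144 - 44 = 100, so c = 10.
Foci lie on the horizontal axis through the center: (h ± c, k).

(-9, -12) and (11, -12)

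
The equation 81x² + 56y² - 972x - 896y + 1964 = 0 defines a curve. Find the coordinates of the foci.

(6, 3) and (6, 13)

Rearranging, 81(x² - 12x) + 56(y² - 16y) = -1964.
Complete the square in x and y: 81(x - 6)² + 56(y - 8)² = -1964 + 2916 + 3584 = 4536
Dividing both sides by 4536: (x - 6)²/56 + (y - 8)²/81 = 1
Ellipse, center (6, 8), major axis vertical; a² = 81, b² = 56.
c² = a² - b² = 81 - 56 = 25, so c = 5.
Foci lie on the vertical axis through the center: (h, k ± c).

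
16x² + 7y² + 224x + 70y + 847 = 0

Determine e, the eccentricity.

e = 3/4

Group: 16(x² + 14x) + 7(y² + 10y) = -847
16(x + 7)² + 7(y + 5)² = -847 + 784 + 175 = 112
Dividing both sides by 112: (x + 7)²/7 + (y + 5)²/16 = 1
Ellipse, center (-7, -5), major axis vertical; a² = 16, b² = 7.
c² = a² - b² = 9, so c = 3.
e = c/a = 3/4.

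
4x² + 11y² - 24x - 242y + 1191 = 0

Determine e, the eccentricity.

e = √77/11

Group the x- and y-terms: 4(x² - 6x) + 11(y² - 22y) = -1191
Completing the square gives 4(x - 3)² + 11(y - 11)² = -1191 + 36 + 1331 = 176.
Divide by 176: (x - 3)²/44 + (y - 11)²/16 = 1
Ellipse, center (3, 11), major axis horizontal; a² = 44, b² = 16.
c² = a² - b² = 28, so c = 2√7.
e = c/a = 2√7/2√11 = √77/11.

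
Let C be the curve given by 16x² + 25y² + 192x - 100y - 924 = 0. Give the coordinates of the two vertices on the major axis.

Group: 16(x² + 12x) + 25(y² - 4y) = 924
Complete the square: 16(x + 6)² + 25(y - 2)² = 924 + 576 + 100 = 1600
Divide through by 1600 to get (x + 6)²/100 + (y - 2)²/64 = 1.
Ellipse, center (-6, 2), major axis horizontal; a² = 100, b² = 64.
a = 10. Vertices at (h ± a, k).

(-16, 2) and (4, 2)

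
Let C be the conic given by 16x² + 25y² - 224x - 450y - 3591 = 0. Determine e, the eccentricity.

e = 3/5

Group: 16(x² - 14x) + 25(y² - 18y) = 3591
16(x - 7)² + 25(y - 9)² = 3591 + 784 + 2025 = 6400
Divide through by 6400 to get (x - 7)²/400 + (y - 9)²/256 = 1.
Ellipse, center (7, 9), major axis horizontal; a² = 400, b² = 256.
c² = a² - b² = 144, so c = 12.
e = c/a = 12/20 = 3/5.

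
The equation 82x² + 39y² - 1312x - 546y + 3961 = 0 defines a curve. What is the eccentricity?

e = √3526/82

Group: 82(x² - 16x) + 39(y² - 14y) = -3961
82(x - 8)² + 39(y - 7)² = -3961 + 5248 + 1911 = 3198
Dividing both sides by 3198: (x - 8)²/39 + (y - 7)²/82 = 1
Ellipse, center (8, 7), major axis vertical; a² = 82, b² = 39.
c² = a² - b² = 43, so c = √43.
e = c/a = √43/√82 = √3526/82.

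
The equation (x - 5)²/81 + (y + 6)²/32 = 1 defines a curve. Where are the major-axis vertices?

(-4, -6) and (14, -6)

Center (5, -6). The larger denominator 81 sits under the x-term, so the major axis is horizontal; a² = 81, b² = 32.
a = 9. Vertices at (h ± a, k).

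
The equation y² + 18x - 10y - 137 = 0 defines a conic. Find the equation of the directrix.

x = 27/2

Only y is squared. Complete the square in y: (y - 5)² = -18(x - 9).
Vertex (9, 5); 4p = -18 so p = -9/2. Opens left.
Directrix is the vertical line x = h − p = 9 − (-9/2) = 27/2.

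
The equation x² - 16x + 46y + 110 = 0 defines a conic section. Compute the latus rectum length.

46

Only x is squared. Complete the square in x: (x - 8)² = -46(y + 1).
Vertex (8, -1); 4p = -46 so p = -23/2. Opens down.
Latus rectum length = |4p| = 46.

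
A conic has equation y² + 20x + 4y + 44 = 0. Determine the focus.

(-7, -2)

Only y is squared. Complete the square in y: (y + 2)² = -20(x + 2).
Vertex (-2, -2); 4p = -20 so p = -5. Opens left.
Focus is p units from the vertex along the axis: (h + p, k).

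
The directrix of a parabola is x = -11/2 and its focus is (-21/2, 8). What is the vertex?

The vertex is the midpoint between the focus and the directrix along the axis of symmetry.
Axis is horizontal (directrix is vertical). Vertex x-coordinate = (-21/2 + (-11/2))/2 = -8; y-coordinate = 8.

(-8, 8)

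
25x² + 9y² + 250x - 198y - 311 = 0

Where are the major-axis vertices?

(-5, -4) and (-5, 26)

Collect terms: 25(x² + 10x) + 9(y² - 22y) = 311
Complete the square: 25(x + 5)² + 9(y - 11)² = 311 + 625 + 1089 = 2025
Dividing both sides by 2025: (x + 5)²/81 + (y - 11)²/225 = 1
Ellipse, center (-5, 11), major axis vertical; a² = 225, b² = 81.
a = 15. Vertices at (h, k ± a).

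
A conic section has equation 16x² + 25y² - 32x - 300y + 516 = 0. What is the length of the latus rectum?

32/5

16(x² - 2x) + 25(y² - 12y) = -516
Completing the square gives 16(x - 1)² + 25(y - 6)² = -516 + 16 + 900 = 400.
Dividing both sides by 400: (x - 1)²/25 + (y - 6)²/16 = 1
Ellipse, center (1, 6), major axis horizontal; a² = 25, b² = 16.
Latus rectum length = 2b²/a = 2·16/5 = 32/5.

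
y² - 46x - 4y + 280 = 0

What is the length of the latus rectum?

46

Only y is squared. Complete the square in y: (y - 2)² = 46(x - 6).
Vertex (6, 2); 4p = 46 so p = 23/2. Opens right.
Latus rectum length = |4p| = 46.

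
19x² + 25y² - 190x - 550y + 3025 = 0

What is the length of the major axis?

Group: 19(x² - 10x) + 25(y² - 22y) = -3025
Complete the square in x and y: 19(x - 5)² + 25(y - 11)² = -3025 + 475 + 3025 = 475
Divide by 475: (x - 5)²/25 + (y - 11)²/19 = 1
Ellipse, center (5, 11), major axis horizontal; a² = 25, b² = 19.
a² = 25 so a = 5; the major axis has length 2a = 10.

10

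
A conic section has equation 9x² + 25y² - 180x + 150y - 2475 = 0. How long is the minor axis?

Group: 9(x² - 20x) + 25(y² + 6y) = 2475
Complete the square in x and y: 9(x - 10)² + 25(y + 3)² = 2475 + 900 + 225 = 3600
Dividing both sides by 3600: (x - 10)²/400 + (y + 3)²/144 = 1
Ellipse, center (10, -3), major axis horizontal; a² = 400, b² = 144.
b² = 144 so b = 12; the minor axis has length 2b = 24.

24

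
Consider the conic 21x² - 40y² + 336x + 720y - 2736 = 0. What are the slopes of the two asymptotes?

√210/20 and -√210/20

21(x² + 16x) -40(y² - 18y) = 2736
Complete the square in x and y: 21(x + 8)² -40(y - 9)² = 2736 + 1344 - 3240 = 840
Divide through by 840 to get (x + 8)²/40 - (y - 9)²/21 = 1.
Hyperbola, center (-8, 9), transverse axis horizontal; a² = 40, b² = 21.
For a horizontal hyperbola the asymptotes have slope ±b/a.
Here that is ±√21/2√10 = ±√210/20.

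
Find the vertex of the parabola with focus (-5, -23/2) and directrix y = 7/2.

(-5, -4)

The vertex is the midpoint between the focus and the directrix along the axis of symmetry.
Axis is vertical (directrix is horizontal). Vertex y-coordinate = (-23/2 + 7/2)/2 = -4; x-coordinate = -5.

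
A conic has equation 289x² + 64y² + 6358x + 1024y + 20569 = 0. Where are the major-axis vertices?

(-11, -25) and (-11, 9)

Collect terms: 289(x² + 22x) + 64(y² + 16y) = -20569
289(x + 11)² + 64(y + 8)² = -20569 + 34969 + 4096 = 18496
Divide through by 18496 to get (x + 11)²/64 + (y + 8)²/289 = 1.
Ellipse, center (-11, -8), major axis vertical; a² = 289, b² = 64.
a = 17. Vertices at (h, k ± a).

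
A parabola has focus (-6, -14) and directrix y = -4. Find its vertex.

(-6, -9)

The vertex is the midpoint between the focus and the directrix along the axis of symmetry.
Axis is vertical (directrix is horizontal). Vertex y-coordinate = (-14 + (-4))/2 = -9; x-coordinate = -6.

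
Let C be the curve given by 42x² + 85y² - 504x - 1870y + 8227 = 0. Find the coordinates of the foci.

(6 - √43, 11) and (6 + √43, 11)

Collect terms: 42(x² - 12x) + 85(y² - 22y) = -8227
Completing the square gives 42(x - 6)² + 85(y - 11)² = -8227 + 1512 + 10285 = 3570.
Divide through by 3570 to get (x - 6)²/85 + (y - 11)²/42 = 1.
Ellipse, center (6, 11), major axis horizontal; a² = 85, b² = 42.
c² = a² - b² = 85 - 42 = 43, so c = √43.
Foci lie on the horizontal axis through the center: (h ± c, k).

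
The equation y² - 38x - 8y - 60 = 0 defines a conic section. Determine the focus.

(15/2, 4)

Only y is squared. Complete the square in y: (y - 4)² = 38(x + 2).
Vertex (-2, 4); 4p = 38 so p = 19/2. Opens right.
Focus is p units from the vertex along the axis: (h + p, k).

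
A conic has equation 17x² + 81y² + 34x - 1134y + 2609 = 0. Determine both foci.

(-9, 7) and (7, 7)

Rearranging, 17(x² + 2x) + 81(y² - 14y) = -2609.
17(x + 1)² + 81(y - 7)² = -2609 + 17 + 3969 = 1377
Divide through by 1377 to get (x + 1)²/81 + (y - 7)²/17 = 1.
Ellipse, center (-1, 7), major axis horizontal; a² = 81, b² = 17.
c² = a² - b² = 81 - 17 = 64, so c = 8.
Foci lie on the horizontal axis through the center: (h ± c, k).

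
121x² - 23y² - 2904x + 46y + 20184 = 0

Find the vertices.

(12, -10) and (12, 12)

Group: 121(x² - 24x) -23(y² - 2y) = -20184
Complete the square: 121(x - 12)² -23(y - 1)² = -20184 + 17424 - 23 = -2783
Divide through by -2783 to get (y - 1)²/121 - (x - 12)²/23 = 1.
Hyperbola, center (12, 1), transverse axis vertical; a² = 121, b² = 23.
a = 11. Vertices at (h, k ± a).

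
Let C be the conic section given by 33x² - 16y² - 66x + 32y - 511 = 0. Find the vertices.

Rearranging, 33(x² - 2x) -16(y² - 2y) = 511.
Complete the square: 33(x - 1)² -16(y - 1)² = 511 + 33 - 16 = 528
Dividing both sides by 528: (x - 1)²/16 - (y - 1)²/33 = 1
Hyperbola, center (1, 1), transverse axis horizontal; a² = 16, b² = 33.
a = 4. Vertices at (h ± a, k).

(-3, 1) and (5, 1)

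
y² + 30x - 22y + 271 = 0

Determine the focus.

Only y is squared. Complete the square in y: (y - 11)² = -30(x + 5).
Vertex (-5, 11); 4p = -30 so p = -15/2. Opens left.
Focus is p units from the vertex along the axis: (h + p, k).

(-25/2, 11)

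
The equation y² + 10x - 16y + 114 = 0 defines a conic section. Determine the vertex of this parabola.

Only y is squared. Complete the square in y: (y - 8)² = -10(x + 5).
Vertex (-5, 8); 4p = -10 so p = -5/2. Opens left.

(-5, 8)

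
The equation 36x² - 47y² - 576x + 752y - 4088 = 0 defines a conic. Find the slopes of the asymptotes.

6√47/47 and -6√47/47

Rearranging, 36(x² - 16x) -47(y² - 16y) = 4088.
36(x - 8)² -47(y - 8)² = 4088 + 2304 - 3008 = 3384
Divide through by 3384 to get (x - 8)²/94 - (y - 8)²/72 = 1.
Hyperbola, center (8, 8), transverse axis horizontal; a² = 94, b² = 72.
For a horizontal hyperbola the asymptotes have slope ±b/a.
Here that is ±6√2/√94 = ±6√47/47.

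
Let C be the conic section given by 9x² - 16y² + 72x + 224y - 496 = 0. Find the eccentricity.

e = 5/3

Collect terms: 9(x² + 8x) -16(y² - 14y) = 496
Complete the square: 9(x + 4)² -16(y - 7)² = 496 + 144 - 784 = -144
Divide through by -144 to get (y - 7)²/9 - (x + 4)²/16 = 1.
Hyperbola, center (-4, 7), transverse axis vertical; a² = 9, b² = 16.
c² = a² + b² = 25, so c = 5.
e = c/a = 5/3.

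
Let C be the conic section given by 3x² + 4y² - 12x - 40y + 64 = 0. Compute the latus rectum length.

6

Collect terms: 3(x² - 4x) + 4(y² - 10y) = -64
3(x - 2)² + 4(y - 5)² = -64 + 12 + 100 = 48
Divide by 48: (x - 2)²/16 + (y - 5)²/12 = 1
Ellipse, center (2, 5), major axis horizontal; a² = 16, b² = 12.
Latus rectum length = 2b²/a = 2·12/4 = 6.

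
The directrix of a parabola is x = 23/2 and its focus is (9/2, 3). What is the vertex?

(8, 3)

The vertex is the midpoint between the focus and the directrix along the axis of symmetry.
Axis is horizontal (directrix is vertical). Vertex x-coordinate = (9/2 + 23/2)/2 = 8; y-coordinate = 3.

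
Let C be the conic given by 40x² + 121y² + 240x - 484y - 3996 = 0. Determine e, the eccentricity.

Group the x- and y-terms: 40(x² + 6x) + 121(y² - 4y) = 3996
Complete the square in x and y: 40(x + 3)² + 121(y - 2)² = 3996 + 360 + 484 = 4840
Dividing both sides by 4840: (x + 3)²/121 + (y - 2)²/40 = 1
Ellipse, center (-3, 2), major axis horizontal; a² = 121, b² = 40.
c² = a² - b² = 81, so c = 9.
e = c/a = 9/11.

e = 9/11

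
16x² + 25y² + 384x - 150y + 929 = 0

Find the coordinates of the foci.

(-18, 3) and (-6, 3)

16(x² + 24x) + 25(y² - 6y) = -929
Complete the square in x and y: 16(x + 12)² + 25(y - 3)² = -929 + 2304 + 225 = 1600
Divide through by 1600 to get (x + 12)²/100 + (y - 3)²/64 = 1.
Ellipse, center (-12, 3), major axis horizontal; a² = 100, b² = 64.
c² = a² - b² = 100 - 64 = 36, so c = 6.
Foci lie on the horizontal axis through the center: (h ± c, k).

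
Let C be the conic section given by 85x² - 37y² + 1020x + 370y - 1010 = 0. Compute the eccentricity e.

e = √4514/37

85(x² + 12x) -37(y² - 10y) = 1010
Completing the square gives 85(x + 6)² -37(y - 5)² = 1010 + 3060 - 925 = 3145.
Dividing both sides by 3145: (x + 6)²/37 - (y - 5)²/85 = 1
Hyperbola, center (-6, 5), transverse axis horizontal; a² = 37, b² = 85.
c² = a² + b² = 122, so c = √122.
e = c/a = √122/√37 = √4514/37.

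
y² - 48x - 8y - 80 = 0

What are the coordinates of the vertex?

Only y is squared. Complete the square in y: (y - 4)² = 48(x + 2).
Vertex (-2, 4); 4p = 48 so p = 12. Opens right.

(-2, 4)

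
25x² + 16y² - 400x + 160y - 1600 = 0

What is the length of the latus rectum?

Rearranging, 25(x² - 16x) + 16(y² + 10y) = 1600.
Complete the square: 25(x - 8)² + 16(y + 5)² = 1600 + 1600 + 400 = 3600
Divide by 3600: (x - 8)²/144 + (y + 5)²/225 = 1
Ellipse, center (8, -5), major axis vertical; a² = 225, b² = 144.
Latus rectum length = 2b²/a = 2·144/15 = 96/5.

96/5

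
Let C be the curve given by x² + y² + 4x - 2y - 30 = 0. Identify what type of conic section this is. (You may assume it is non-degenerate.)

No xy term. Coefficients of x² and y² are A = 1, C = 1.
A = C (same sign) ⇒ circle.

circle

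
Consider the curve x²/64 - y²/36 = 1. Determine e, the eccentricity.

e = 5/4

Center (0, 0). The positive term is the x-term, so the transverse axis is horizontal; a² = 64, b² = 36.
c² = a² + b² = 100, so c = 10.
e = c/a = 10/8 = 5/4.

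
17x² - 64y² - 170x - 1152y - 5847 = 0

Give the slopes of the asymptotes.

√17/8 and -√17/8

Collect terms: 17(x² - 10x) -64(y² + 18y) = 5847
Completing the square gives 17(x - 5)² -64(y + 9)² = 5847 + 425 - 5184 = 1088.
Dividing both sides by 1088: (x - 5)²/64 - (y + 9)²/17 = 1
Hyperbola, center (5, -9), transverse axis horizontal; a² = 64, b² = 17.
For a horizontal hyperbola the asymptotes have slope ±b/a.
Here that is ±√17/8.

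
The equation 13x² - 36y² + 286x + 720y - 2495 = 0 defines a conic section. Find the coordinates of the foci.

(-18, 10) and (-4, 10)

Group the x- and y-terms: 13(x² + 22x) -36(y² - 20y) = 2495
Complete the square: 13(x + 11)² -36(y - 10)² = 2495 + 1573 - 3600 = 468
Divide through by 468 to get (x + 11)²/36 - (y - 10)²/13 = 1.
Hyperbola, center (-11, 10), transverse axis horizontal; a² = 36, b² = 13.
c² = a² + b² = 36 + 13 = 49, so c = 7.
Foci lie on the horizontal axis through the center: (h ± c, k).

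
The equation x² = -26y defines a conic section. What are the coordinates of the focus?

Vertex (0, 0); 4p = -26 so p = -13/2. Opens down.
Focus is p units from the vertex along the axis: (h, k + p).

(0, -13/2)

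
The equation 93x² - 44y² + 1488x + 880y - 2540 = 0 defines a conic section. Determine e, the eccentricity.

e = √1507/22

Rearranging, 93(x² + 16x) -44(y² - 20y) = 2540.
Completing the square gives 93(x + 8)² -44(y - 10)² = 2540 + 5952 - 4400 = 4092.
Dividing both sides by 4092: (x + 8)²/44 - (y - 10)²/93 = 1
Hyperbola, center (-8, 10), transverse axis horizontal; a² = 44, b² = 93.
c² = a² + b² = 137, so c = √137.
e = c/a = √137/2√11 = √1507/22.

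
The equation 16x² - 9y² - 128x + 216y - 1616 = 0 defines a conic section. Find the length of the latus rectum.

64/3

Group: 16(x² - 8x) -9(y² - 24y) = 1616
Completing the square gives 16(x - 4)² -9(y - 12)² = 1616 + 256 - 1296 = 576.
Divide through by 576 to get (x - 4)²/36 - (y - 12)²/64 = 1.
Hyperbola, center (4, 12), transverse axis horizontal; a² = 36, b² = 64.
Latus rectum length = 2b²/a = 2·64/6 = 64/3.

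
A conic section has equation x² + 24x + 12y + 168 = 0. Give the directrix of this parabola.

y = 1

Only x is squared. Complete the square in x: (x + 12)² = -12(y + 2).
Vertex (-12, -2); 4p = -12 so p = -3. Opens down.
Directrix is the horizontal line y = k − p = -2 − (-3) = 1.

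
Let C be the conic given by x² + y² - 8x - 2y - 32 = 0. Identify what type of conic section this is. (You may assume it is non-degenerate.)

No xy term. Coefficients of x² and y² are A = 1, C = 1.
A = C (same sign) ⇒ circle.

circle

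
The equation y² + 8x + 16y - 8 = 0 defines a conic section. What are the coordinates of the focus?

Only y is squared. Complete the square in y: (y + 8)² = -8(x - 9).
Vertex (9, -8); 4p = -8 so p = -2. Opens left.
Focus is p units from the vertex along the axis: (h + p, k).

(7, -8)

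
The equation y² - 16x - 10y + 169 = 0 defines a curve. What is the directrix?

Only y is squared. Complete the square in y: (y - 5)² = 16(x - 9).
Vertex (9, 5); 4p = 16 so p = 4. Opens right.
Directrix is the vertical line x = h − p = 9 − (4) = 5.

x = 5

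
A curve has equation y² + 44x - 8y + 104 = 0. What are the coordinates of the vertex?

Only y is squared. Complete the square in y: (y - 4)² = -44(x + 2).
Vertex (-2, 4); 4p = -44 so p = -11. Opens left.

(-2, 4)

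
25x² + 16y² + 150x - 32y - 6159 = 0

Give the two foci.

Group the x- and y-terms: 25(x² + 6x) + 16(y² - 2y) = 6159
Completing the square gives 25(x + 3)² + 16(y - 1)² = 6159 + 225 + 16 = 6400.
Divide by 6400: (x + 3)²/256 + (y - 1)²/400 = 1
Ellipse, center (-3, 1), major axis vertical; a² = 400, b² = 256.
c² = a² - b² = 400 - 256 = 144, so c = 12.
Foci lie on the vertical axis through the center: (h, k ± c).

(-3, -11) and (-3, 13)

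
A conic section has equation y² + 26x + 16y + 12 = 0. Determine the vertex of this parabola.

(2, -8)

Only y is squared. Complete the square in y: (y + 8)² = -26(x - 2).
Vertex (2, -8); 4p = -26 so p = -13/2. Opens left.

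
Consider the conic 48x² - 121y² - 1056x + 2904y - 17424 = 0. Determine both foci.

(-2, 12) and (24, 12)

Rearranging, 48(x² - 22x) -121(y² - 24y) = 17424.
Completing the square gives 48(x - 11)² -121(y - 12)² = 17424 + 5808 - 17424 = 5808.
Divide through by 5808 to get (x - 11)²/121 - (y - 12)²/48 = 1.
Hyperbola, center (11, 12), transverse axis horizontal; a² = 121, b² = 48.
c² = a² + b² = 121 + 48 = 169, so c = 13.
Foci lie on the horizontal axis through the center: (h ± c, k).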